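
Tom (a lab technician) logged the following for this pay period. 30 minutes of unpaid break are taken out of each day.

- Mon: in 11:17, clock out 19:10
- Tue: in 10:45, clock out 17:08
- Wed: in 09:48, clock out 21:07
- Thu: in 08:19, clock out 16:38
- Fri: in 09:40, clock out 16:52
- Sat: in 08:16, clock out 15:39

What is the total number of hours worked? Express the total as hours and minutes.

45 h 29 min

Mon: 11:17–19:10 = 7 h 53 min; less 30 min break → 7 h 23 min
Tue: 10:45–17:08 = 6 h 23 min; less 30 min break → 5 h 53 min
Wed: 09:48–21:07 = 11 h 19 min; less 30 min break → 10 h 49 min
Thu: 08:19–16:38 = 8 h 19 min; less 30 min break → 7 h 49 min
Fri: 09:40–16:52 = 7 h 12 min; less 30 min break → 6 h 42 min
Sat: 08:16–15:39 = 7 h 23 min; less 30 min break → 6 h 53 min
Total: 7 h 23 min + 5 h 53 min + 10 h 49 min + 7 h 49 min + 6 h 42 min + 6 h 53 min = 45 h 29 min.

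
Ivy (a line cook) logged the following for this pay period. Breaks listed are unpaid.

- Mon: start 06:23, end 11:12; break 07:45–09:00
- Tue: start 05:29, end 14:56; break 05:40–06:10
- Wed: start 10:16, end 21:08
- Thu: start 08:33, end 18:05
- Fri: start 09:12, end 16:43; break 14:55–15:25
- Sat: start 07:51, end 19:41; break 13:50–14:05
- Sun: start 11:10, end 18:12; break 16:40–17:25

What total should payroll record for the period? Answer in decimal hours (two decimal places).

Mon: 06:23–11:12 = 4 h 49 min; less 75 min break → 3 h 34 min
Tue: 05:29–14:56 = 9 h 27 min; less 30 min break → 8 h 57 min
Wed: 10:16–21:08 = 10 h 52 min
Thu: 08:33–18:05 = 9 h 32 min
Fri: 09:12–16:43 = 7 h 31 min; less 30 min break → 7 h 1 min
Sat: 07:51–19:41 = 11 h 50 min; less 15 min break → 11 h 35 min
Sun: 11:10–18:12 = 7 h 2 min; less 45 min break → 6 h 17 min
Total: 3 h 34 min + 8 h 57 min + 10 h 52 min + 9 h 32 min + 7 h 1 min + 11 h 35 min + 6 h 17 min = 57 h 48 min.

57.80 hours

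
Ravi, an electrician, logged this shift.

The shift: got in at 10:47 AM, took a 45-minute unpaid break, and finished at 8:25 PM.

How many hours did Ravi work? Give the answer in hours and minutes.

8 h 53 min

The shift: 10:47 AM–8:25 PM = 9 h 38 min; less 45 min break → 8 h 53 min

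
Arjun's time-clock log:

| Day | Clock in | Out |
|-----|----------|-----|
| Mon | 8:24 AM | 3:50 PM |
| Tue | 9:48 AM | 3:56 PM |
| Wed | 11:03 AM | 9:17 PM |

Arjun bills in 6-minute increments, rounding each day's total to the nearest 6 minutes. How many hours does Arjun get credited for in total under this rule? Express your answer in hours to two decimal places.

23.70 hours

Mon: 8:24 AM–3:50 PM = 7 h 26 min → rounds to 7 h 24 min
Tue: 9:48 AM–3:56 PM = 6 h 8 min → rounds to 6 h 6 min
Wed: 11:03 AM–9:17 PM = 10 h 14 min → rounds to 10 h 12 min
Total credited: 23 h 42 min.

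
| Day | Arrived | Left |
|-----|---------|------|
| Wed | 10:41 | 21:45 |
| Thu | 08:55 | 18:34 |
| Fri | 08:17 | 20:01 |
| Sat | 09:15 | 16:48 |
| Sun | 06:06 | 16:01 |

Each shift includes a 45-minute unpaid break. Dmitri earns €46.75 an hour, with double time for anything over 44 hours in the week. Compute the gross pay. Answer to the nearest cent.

€2259.58

Wed: 10:41–21:45 = 11 h 4 min; less 45 min break → 10 h 19 min
Thu: 08:55–18:34 = 9 h 39 min; less 45 min break → 8 h 54 min
Fri: 08:17–20:01 = 11 h 44 min; less 45 min break → 10 h 59 min
Sat: 09:15–16:48 = 7 h 33 min; less 45 min break → 6 h 48 min
Sun: 06:06–16:01 = 9 h 55 min; less 45 min break → 9 h 10 min
Total worked: 46 h 10 min = 2770 min.
Regular 44 h 0 min = 2640 min at €46.75/h; overtime 2 h 10 min = 130 min at €93.50/h.
Pay = (2640 × €46.75 + 130 × €93.50) ÷ 60 = €2259.58.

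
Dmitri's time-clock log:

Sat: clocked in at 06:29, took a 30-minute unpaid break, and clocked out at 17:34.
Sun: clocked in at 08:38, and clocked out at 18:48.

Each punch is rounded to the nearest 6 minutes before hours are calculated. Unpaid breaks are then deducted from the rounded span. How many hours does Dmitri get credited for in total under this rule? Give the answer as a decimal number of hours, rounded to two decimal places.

Sat: in 06:29→06:30, out 17:34→17:36; 11 h 6 min − 30 min = 10 h 36 min
Sun: in 08:38→08:36, out 18:48→18:48; 10 h 12 min
Total credited: 20 h 48 min.

20.80 hours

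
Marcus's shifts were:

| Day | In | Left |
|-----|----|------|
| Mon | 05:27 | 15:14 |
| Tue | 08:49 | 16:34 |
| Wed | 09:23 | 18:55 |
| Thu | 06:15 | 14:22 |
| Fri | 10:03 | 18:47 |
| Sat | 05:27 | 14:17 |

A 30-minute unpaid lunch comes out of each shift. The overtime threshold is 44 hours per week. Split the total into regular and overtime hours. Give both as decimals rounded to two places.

Mon: 05:27–15:14 = 9 h 47 min; less 30 min break → 9 h 17 min
Tue: 08:49–16:34 = 7 h 45 min; less 30 min break → 7 h 15 min
Wed: 09:23–18:55 = 9 h 32 min; less 30 min break → 9 h 2 min
Thu: 06:15–14:22 = 8 h 7 min; less 30 min break → 7 h 37 min
Fri: 10:03–18:47 = 8 h 44 min; less 30 min break → 8 h 14 min
Sat: 05:27–14:17 = 8 h 50 min; less 30 min break → 8 h 20 min
Total worked: 49 h 45 min = 49.75 h.
Threshold 44 h → overtime 5 h 45 min, regular 44 h 0 min.

Regular 44.00 hours, overtime 5.75 hours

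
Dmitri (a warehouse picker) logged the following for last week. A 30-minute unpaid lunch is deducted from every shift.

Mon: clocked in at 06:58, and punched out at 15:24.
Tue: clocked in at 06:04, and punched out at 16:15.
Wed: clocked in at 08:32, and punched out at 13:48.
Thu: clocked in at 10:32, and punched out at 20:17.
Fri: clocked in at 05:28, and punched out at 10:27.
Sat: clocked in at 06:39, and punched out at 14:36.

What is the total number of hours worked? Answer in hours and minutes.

Mon: 06:58–15:24 = 8 h 26 min; less 30 min break → 7 h 56 min
Tue: 06:04–16:15 = 10 h 11 min; less 30 min break → 9 h 41 min
Wed: 08:32–13:48 = 5 h 16 min; less 30 min break → 4 h 46 min
Thu: 10:32–20:17 = 9 h 45 min; less 30 min break → 9 h 15 min
Fri: 05:28–10:27 = 4 h 59 min; less 30 min break → 4 h 29 min
Sat: 06:39–14:36 = 7 h 57 min; less 30 min break → 7 h 27 min
Total: 7 h 56 min + 9 h 41 min + 4 h 46 min + 9 h 15 min + 4 h 29 min + 7 h 27 min = 43 h 34 min.

43 h 34 min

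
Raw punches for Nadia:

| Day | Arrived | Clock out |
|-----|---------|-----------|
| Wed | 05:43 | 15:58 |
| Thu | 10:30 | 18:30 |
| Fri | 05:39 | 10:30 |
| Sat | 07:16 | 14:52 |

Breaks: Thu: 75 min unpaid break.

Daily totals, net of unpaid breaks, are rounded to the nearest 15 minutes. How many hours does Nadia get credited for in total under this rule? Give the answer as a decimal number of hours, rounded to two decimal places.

29.25 hours

Wed: 05:43–15:58 = 10 h 15 min → rounds to 10 h 15 min
Thu: 10:30–18:30 = 8 h 0 min − 75 min = 6 h 45 min → rounds to 6 h 45 min
Fri: 05:39–10:30 = 4 h 51 min → rounds to 4 h 45 min
Sat: 07:16–14:52 = 7 h 36 min → rounds to 7 h 30 min
Total credited: 29 h 15 min.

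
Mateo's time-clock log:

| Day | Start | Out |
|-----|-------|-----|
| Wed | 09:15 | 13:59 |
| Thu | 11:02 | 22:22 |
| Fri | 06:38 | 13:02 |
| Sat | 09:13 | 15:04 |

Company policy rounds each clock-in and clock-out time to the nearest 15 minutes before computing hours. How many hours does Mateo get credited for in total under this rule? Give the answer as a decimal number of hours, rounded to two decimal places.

28.00 hours

Wed: in 09:15→09:15, out 13:59→14:00; 4 h 45 min
Thu: in 11:02→11:00, out 22:22→22:15; 11 h 15 min
Fri: in 06:38→06:45, out 13:02→13:00; 6 h 15 min
Sat: in 09:13→09:15, out 15:04→15:00; 5 h 45 min
Total credited: 28 h 0 min.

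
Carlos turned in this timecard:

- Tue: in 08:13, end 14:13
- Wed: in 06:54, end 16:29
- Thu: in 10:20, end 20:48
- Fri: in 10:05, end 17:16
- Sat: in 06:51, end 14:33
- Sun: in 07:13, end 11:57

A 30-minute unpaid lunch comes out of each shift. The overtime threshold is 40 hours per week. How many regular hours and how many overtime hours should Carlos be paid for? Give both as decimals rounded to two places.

Regular 40.00 hours, overtime 2.67 hours

Tue: 08:13–14:13 = 6 h 0 min; less 30 min break → 5 h 30 min
Wed: 06:54–16:29 = 9 h 35 min; less 30 min break → 9 h 5 min
Thu: 10:20–20:48 = 10 h 28 min; less 30 min break → 9 h 58 min
Fri: 10:05–17:16 = 7 h 11 min; less 30 min break → 6 h 41 min
Sat: 06:51–14:33 = 7 h 42 min; less 30 min break → 7 h 12 min
Sun: 07:13–11:57 = 4 h 44 min; less 30 min break → 4 h 14 min
Total worked: 42 h 40 min = 42.67 h.
Threshold 40 h → overtime 2 h 40 min, regular 40 h 0 min.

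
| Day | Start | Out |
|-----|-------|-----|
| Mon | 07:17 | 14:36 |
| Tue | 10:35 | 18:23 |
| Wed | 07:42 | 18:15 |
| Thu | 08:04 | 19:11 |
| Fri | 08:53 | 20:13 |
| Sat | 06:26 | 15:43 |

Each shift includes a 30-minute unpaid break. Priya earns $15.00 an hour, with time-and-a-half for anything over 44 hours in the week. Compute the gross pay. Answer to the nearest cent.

$894.00

Mon: 07:17–14:36 = 7 h 19 min; less 30 min break → 6 h 49 min
Tue: 10:35–18:23 = 7 h 48 min; less 30 min break → 7 h 18 min
Wed: 07:42–18:15 = 10 h 33 min; less 30 min break → 10 h 3 min
Thu: 08:04–19:11 = 11 h 7 min; less 30 min break → 10 h 37 min
Fri: 08:53–20:13 = 11 h 20 min; less 30 min break → 10 h 50 min
Sat: 06:26–15:43 = 9 h 17 min; less 30 min break → 8 h 47 min
Total worked: 54 h 24 min = 3264 min.
Regular 44 h 0 min = 2640 min at $15.00/h; overtime 10 h 24 min = 624 min at $22.50/h.
Pay = (2640 × $15.00 + 624 × $22.50) ÷ 60 = $894.00.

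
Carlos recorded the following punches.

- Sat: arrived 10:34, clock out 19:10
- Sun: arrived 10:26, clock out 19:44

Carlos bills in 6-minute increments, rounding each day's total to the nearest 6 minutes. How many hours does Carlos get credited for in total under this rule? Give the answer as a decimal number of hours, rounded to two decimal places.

Sat: 10:34–19:10 = 8 h 36 min → rounds to 8 h 36 min
Sun: 10:26–19:44 = 9 h 18 min → rounds to 9 h 18 min
Total credited: 17 h 54 min.

17.90 hours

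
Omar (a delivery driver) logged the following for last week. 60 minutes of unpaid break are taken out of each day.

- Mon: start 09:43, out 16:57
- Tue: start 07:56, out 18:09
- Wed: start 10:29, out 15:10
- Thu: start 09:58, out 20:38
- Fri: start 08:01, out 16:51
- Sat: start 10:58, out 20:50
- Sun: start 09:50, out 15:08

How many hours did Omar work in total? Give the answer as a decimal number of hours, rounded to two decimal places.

49.80 hours

Mon: 09:43–16:57 = 7 h 14 min; less 60 min break → 6 h 14 min
Tue: 07:56–18:09 = 10 h 13 min; less 60 min break → 9 h 13 min
Wed: 10:29–15:10 = 4 h 41 min; less 60 min break → 3 h 41 min
Thu: 09:58–20:38 = 10 h 40 min; less 60 min break → 9 h 40 min
Fri: 08:01–16:51 = 8 h 50 min; less 60 min break → 7 h 50 min
Sat: 10:58–20:50 = 9 h 52 min; less 60 min break → 8 h 52 min
Sun: 09:50–15:08 = 5 h 18 min; less 60 min break → 4 h 18 min
Total: 6 h 14 min + 9 h 13 min + 3 h 41 min + 9 h 40 min + 7 h 50 min + 8 h 52 min + 4 h 18 min = 49 h 48 min.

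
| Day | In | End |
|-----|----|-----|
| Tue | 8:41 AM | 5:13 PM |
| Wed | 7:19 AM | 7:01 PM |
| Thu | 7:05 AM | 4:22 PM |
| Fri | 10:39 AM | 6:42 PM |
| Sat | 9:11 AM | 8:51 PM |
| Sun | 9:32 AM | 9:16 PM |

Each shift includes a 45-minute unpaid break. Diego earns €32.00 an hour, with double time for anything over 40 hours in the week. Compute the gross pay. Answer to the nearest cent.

€2333.87

Tue: 8:41 AM–5:13 PM = 8 h 32 min; less 45 min break → 7 h 47 min
Wed: 7:19 AM–7:01 PM = 11 h 42 min; less 45 min break → 10 h 57 min
Thu: 7:05 AM–4:22 PM = 9 h 17 min; less 45 min break → 8 h 32 min
Fri: 10:39 AM–6:42 PM = 8 h 3 min; less 45 min break → 7 h 18 min
Sat: 9:11 AM–8:51 PM = 11 h 40 min; less 45 min break → 10 h 55 min
Sun: 9:32 AM–9:16 PM = 11 h 44 min; less 45 min break → 10 h 59 min
Total worked: 56 h 28 min = 3388 min.
Regular 40 h 0 min = 2400 min at €32.00/h; overtime 16 h 28 min = 988 min at €64.00/h.
Pay = (2400 × €32.00 + 988 × €64.00) ÷ 60 = €2333.87.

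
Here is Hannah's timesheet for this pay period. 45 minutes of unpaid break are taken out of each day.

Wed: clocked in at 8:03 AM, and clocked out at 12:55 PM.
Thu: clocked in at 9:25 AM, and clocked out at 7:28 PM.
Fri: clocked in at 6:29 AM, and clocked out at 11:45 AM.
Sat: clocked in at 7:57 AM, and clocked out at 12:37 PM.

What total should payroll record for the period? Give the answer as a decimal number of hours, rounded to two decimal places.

Wed: 8:03 AM–12:55 PM = 4 h 52 min; less 45 min break → 4 h 7 min
Thu: 9:25 AM–7:28 PM = 10 h 3 min; less 45 min break → 9 h 18 min
Fri: 6:29 AM–11:45 AM = 5 h 16 min; less 45 min break → 4 h 31 min
Sat: 7:57 AM–12:37 PM = 4 h 40 min; less 45 min break → 3 h 55 min
Total: 4 h 7 min + 9 h 18 min + 4 h 31 min + 3 h 55 min = 21 h 51 min.

21.85 hours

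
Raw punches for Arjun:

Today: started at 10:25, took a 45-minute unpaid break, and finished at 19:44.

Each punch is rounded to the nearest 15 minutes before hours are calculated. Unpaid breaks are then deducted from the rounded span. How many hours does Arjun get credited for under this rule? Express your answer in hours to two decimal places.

Today: in 10:25→10:30, out 19:44→19:45; 9 h 15 min − 45 min = 8 h 30 min

8.50 hours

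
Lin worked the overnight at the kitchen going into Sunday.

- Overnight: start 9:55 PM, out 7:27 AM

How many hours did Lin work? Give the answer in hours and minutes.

9 h 32 min

Overnight: 9:55 PM → midnight = 2 h 5 min; midnight → 7:27 AM = 7 h 27 min; span 9 h 32 min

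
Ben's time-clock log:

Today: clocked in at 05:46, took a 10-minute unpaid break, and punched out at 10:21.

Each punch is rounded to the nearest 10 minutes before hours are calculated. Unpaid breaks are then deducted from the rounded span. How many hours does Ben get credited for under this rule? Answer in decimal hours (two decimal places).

4.33 hours

Today: in 05:46→05:50, out 10:21→10:20; 4 h 30 min − 10 min = 4 h 20 min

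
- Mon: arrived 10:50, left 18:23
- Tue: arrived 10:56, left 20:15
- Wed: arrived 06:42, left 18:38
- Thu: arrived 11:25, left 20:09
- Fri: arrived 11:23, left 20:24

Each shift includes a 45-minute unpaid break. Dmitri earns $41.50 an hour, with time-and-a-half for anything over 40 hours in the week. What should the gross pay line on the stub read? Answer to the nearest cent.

$1834.30

Mon: 10:50–18:23 = 7 h 33 min; less 45 min break → 6 h 48 min
Tue: 10:56–20:15 = 9 h 19 min; less 45 min break → 8 h 34 min
Wed: 06:42–18:38 = 11 h 56 min; less 45 min break → 11 h 11 min
Thu: 11:25–20:09 = 8 h 44 min; less 45 min break → 7 h 59 min
Fri: 11:23–20:24 = 9 h 1 min; less 45 min break → 8 h 16 min
Total worked: 42 h 48 min = 2568 min.
Regular 40 h 0 min = 2400 min at $41.50/h; overtime 2 h 48 min = 168 min at $62.25/h.
Pay = (2400 × $41.50 + 168 × $62.25) ÷ 60 = $1834.30.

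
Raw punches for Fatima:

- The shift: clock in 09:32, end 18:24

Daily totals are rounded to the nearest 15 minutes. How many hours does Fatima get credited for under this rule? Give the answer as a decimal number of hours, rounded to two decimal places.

The shift: 09:32–18:24 = 8 h 52 min → rounds to 8 h 45 min

8.75 hours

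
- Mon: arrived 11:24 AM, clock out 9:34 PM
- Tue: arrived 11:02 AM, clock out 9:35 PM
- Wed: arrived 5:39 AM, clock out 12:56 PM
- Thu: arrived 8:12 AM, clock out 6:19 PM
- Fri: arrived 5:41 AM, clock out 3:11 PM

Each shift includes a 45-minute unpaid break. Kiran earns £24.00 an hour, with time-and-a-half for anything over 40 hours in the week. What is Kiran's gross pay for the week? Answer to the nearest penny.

Mon: 11:24 AM–9:34 PM = 10 h 10 min; less 45 min break → 9 h 25 min
Tue: 11:02 AM–9:35 PM = 10 h 33 min; less 45 min break → 9 h 48 min
Wed: 5:39 AM–12:56 PM = 7 h 17 min; less 45 min break → 6 h 32 min
Thu: 8:12 AM–6:19 PM = 10 h 7 min; less 45 min break → 9 h 22 min
Fri: 5:41 AM–3:11 PM = 9 h 30 min; less 45 min break → 8 h 45 min
Total worked: 43 h 52 min = 2632 min.
Regular 40 h 0 min = 2400 min at £24.00/h; overtime 3 h 52 min = 232 min at £36.00/h.
Pay = (2400 × £24.00 + 232 × £36.00) ÷ 60 = £1099.20.

£1099.20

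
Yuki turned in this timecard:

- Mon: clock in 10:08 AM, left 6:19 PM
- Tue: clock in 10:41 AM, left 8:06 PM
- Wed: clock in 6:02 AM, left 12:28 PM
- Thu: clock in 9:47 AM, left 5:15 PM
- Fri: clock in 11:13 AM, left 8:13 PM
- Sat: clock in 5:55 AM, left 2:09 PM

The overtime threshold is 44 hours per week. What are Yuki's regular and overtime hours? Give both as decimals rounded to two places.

Regular 44.00 hours, overtime 4.73 hours

Mon: 10:08 AM–6:19 PM = 8 h 11 min
Tue: 10:41 AM–8:06 PM = 9 h 25 min
Wed: 6:02 AM–12:28 PM = 6 h 26 min
Thu: 9:47 AM–5:15 PM = 7 h 28 min
Fri: 11:13 AM–8:13 PM = 9 h 0 min
Sat: 5:55 AM–2:09 PM = 8 h 14 min
Total worked: 48 h 44 min = 48.73 h.
Threshold 44 h → overtime 4 h 44 min, regular 44 h 0 min.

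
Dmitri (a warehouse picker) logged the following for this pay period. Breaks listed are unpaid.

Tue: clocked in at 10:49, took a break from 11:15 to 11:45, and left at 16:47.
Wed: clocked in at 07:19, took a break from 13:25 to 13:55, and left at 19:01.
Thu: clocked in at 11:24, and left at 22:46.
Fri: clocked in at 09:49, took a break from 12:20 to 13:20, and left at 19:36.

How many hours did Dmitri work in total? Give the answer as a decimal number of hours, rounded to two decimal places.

36.82 hours

Tue: 10:49–16:47 = 5 h 58 min; less 30 min break → 5 h 28 min
Wed: 07:19–19:01 = 11 h 42 min; less 30 min break → 11 h 12 min
Thu: 11:24–22:46 = 11 h 22 min
Fri: 09:49–19:36 = 9 h 47 min; less 60 min break → 8 h 47 min
Total: 5 h 28 min + 11 h 12 min + 11 h 22 min + 8 h 47 min = 36 h 49 min.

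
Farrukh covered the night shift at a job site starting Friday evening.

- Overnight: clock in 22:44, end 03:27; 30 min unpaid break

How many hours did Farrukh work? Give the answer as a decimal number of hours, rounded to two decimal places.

4.22 hours

Overnight: 22:44 → midnight = 1 h 16 min; midnight → 03:27 = 3 h 27 min; span 4 h 43 min; less 30 min break → 4 h 13 min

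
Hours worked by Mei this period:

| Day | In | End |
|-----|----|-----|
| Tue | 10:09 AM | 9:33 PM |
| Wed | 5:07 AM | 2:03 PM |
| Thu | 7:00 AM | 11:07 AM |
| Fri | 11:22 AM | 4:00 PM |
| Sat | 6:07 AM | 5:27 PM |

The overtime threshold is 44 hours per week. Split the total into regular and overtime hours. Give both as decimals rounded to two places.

Tue: 10:09 AM–9:33 PM = 11 h 24 min
Wed: 5:07 AM–2:03 PM = 8 h 56 min
Thu: 7:00 AM–11:07 AM = 4 h 7 min
Fri: 11:22 AM–4:00 PM = 4 h 38 min
Sat: 6:07 AM–5:27 PM = 11 h 20 min
Total worked: 40 h 25 min = 40.42 h.
Threshold 44 h → overtime 0 h 0 min, regular 40 h 25 min.

Regular 40.42 hours, overtime 0.00 hours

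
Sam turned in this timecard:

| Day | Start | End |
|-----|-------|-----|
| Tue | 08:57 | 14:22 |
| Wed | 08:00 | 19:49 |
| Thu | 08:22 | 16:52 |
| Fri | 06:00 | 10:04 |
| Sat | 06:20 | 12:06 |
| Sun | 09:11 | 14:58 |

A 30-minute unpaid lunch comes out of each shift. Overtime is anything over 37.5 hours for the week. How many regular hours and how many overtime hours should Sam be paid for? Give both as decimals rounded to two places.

Regular 37.50 hours, overtime 0.85 hours

Tue: 08:57–14:22 = 5 h 25 min; less 30 min break → 4 h 55 min
Wed: 08:00–19:49 = 11 h 49 min; less 30 min break → 11 h 19 min
Thu: 08:22–16:52 = 8 h 30 min; less 30 min break → 8 h 0 min
Fri: 06:00–10:04 = 4 h 4 min; less 30 min break → 3 h 34 min
Sat: 06:20–12:06 = 5 h 46 min; less 30 min break → 5 h 16 min
Sun: 09:11–14:58 = 5 h 47 min; less 30 min break → 5 h 17 min
Total worked: 38 h 21 min = 38.35 h.
Threshold 37.5 h → overtime 0 h 51 min, regular 37 h 30 min.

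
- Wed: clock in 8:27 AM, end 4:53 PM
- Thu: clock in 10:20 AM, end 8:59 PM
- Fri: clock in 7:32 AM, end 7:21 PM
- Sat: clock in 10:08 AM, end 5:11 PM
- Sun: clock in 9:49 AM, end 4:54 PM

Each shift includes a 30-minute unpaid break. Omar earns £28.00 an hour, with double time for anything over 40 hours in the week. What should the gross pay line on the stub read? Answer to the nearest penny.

Wed: 8:27 AM–4:53 PM = 8 h 26 min; less 30 min break → 7 h 56 min
Thu: 10:20 AM–8:59 PM = 10 h 39 min; less 30 min break → 10 h 9 min
Fri: 7:32 AM–7:21 PM = 11 h 49 min; less 30 min break → 11 h 19 min
Sat: 10:08 AM–5:11 PM = 7 h 3 min; less 30 min break → 6 h 33 min
Sun: 9:49 AM–4:54 PM = 7 h 5 min; less 30 min break → 6 h 35 min
Total worked: 42 h 32 min = 2552 min.
Regular 40 h 0 min = 2400 min at £28.00/h; overtime 2 h 32 min = 152 min at £56.00/h.
Pay = (2400 × £28.00 + 152 × £56.00) ÷ 60 = £1261.87.

£1261.87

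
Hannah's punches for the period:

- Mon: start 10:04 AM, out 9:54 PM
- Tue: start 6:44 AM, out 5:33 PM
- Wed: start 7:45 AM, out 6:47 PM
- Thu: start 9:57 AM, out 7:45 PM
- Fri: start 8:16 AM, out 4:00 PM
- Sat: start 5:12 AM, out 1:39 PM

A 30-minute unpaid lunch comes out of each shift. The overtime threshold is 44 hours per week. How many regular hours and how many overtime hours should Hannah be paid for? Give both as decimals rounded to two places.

Regular 44.00 hours, overtime 12.67 hours

Mon: 10:04 AM–9:54 PM = 11 h 50 min; less 30 min break → 11 h 20 min
Tue: 6:44 AM–5:33 PM = 10 h 49 min; less 30 min break → 10 h 19 min
Wed: 7:45 AM–6:47 PM = 11 h 2 min; less 30 min break → 10 h 32 min
Thu: 9:57 AM–7:45 PM = 9 h 48 min; less 30 min break → 9 h 18 min
Fri: 8:16 AM–4:00 PM = 7 h 44 min; less 30 min break → 7 h 14 min
Sat: 5:12 AM–1:39 PM = 8 h 27 min; less 30 min break → 7 h 57 min
Total worked: 56 h 40 min = 56.67 h.
Threshold 44 h → overtime 12 h 40 min, regular 44 h 0 min.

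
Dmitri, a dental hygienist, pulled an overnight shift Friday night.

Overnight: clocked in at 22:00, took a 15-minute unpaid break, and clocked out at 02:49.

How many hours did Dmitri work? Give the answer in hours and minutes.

4 h 34 min

Overnight: 22:00 → midnight = 2 h 0 min; midnight → 02:49 = 2 h 49 min; span 4 h 49 min; less 15 min break → 4 h 34 min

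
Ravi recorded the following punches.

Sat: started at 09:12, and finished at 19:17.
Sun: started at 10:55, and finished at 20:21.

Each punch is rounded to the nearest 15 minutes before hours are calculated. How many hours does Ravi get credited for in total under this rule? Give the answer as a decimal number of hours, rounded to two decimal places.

19.25 hours

Sat: in 09:12→09:15, out 19:17→19:15; 10 h 0 min
Sun: in 10:55→11:00, out 20:21→20:15; 9 h 15 min
Total credited: 19 h 15 min.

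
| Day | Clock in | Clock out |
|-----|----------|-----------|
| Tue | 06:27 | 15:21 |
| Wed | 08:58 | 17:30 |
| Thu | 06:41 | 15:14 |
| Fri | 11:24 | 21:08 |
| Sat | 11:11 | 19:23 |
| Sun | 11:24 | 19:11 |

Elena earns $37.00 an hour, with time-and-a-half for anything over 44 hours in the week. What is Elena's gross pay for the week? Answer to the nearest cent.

$2055.35

Tue: 06:27–15:21 = 8 h 54 min
Wed: 08:58–17:30 = 8 h 32 min
Thu: 06:41–15:14 = 8 h 33 min
Fri: 11:24–21:08 = 9 h 44 min
Sat: 11:11–19:23 = 8 h 12 min
Sun: 11:24–19:11 = 7 h 47 min
Total worked: 51 h 42 min = 3102 min.
Regular 44 h 0 min = 2640 min at $37.00/h; overtime 7 h 42 min = 462 min at $55.50/h.
Pay = (2640 × $37.00 + 462 × $55.50) ÷ 60 = $2055.35.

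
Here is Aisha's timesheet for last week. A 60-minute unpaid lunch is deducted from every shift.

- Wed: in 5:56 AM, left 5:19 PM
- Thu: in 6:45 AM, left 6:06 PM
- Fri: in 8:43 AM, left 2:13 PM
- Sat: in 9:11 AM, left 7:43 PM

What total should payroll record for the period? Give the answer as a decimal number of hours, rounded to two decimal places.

Wed: 5:56 AM–5:19 PM = 11 h 23 min; less 60 min break → 10 h 23 min
Thu: 6:45 AM–6:06 PM = 11 h 21 min; less 60 min break → 10 h 21 min
Fri: 8:43 AM–2:13 PM = 5 h 30 min; less 60 min break → 4 h 30 min
Sat: 9:11 AM–7:43 PM = 10 h 32 min; less 60 min break → 9 h 32 min
Total: 10 h 23 min + 10 h 21 min + 4 h 30 min + 9 h 32 min = 34 h 46 min.

34.77 hours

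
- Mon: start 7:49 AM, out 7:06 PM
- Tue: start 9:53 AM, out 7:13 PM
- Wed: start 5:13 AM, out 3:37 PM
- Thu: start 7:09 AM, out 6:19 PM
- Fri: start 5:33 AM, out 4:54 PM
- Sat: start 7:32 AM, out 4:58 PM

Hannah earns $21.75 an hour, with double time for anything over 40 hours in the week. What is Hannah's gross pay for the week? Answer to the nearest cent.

$1869.05

Mon: 7:49 AM–7:06 PM = 11 h 17 min
Tue: 9:53 AM–7:13 PM = 9 h 20 min
Wed: 5:13 AM–3:37 PM = 10 h 24 min
Thu: 7:09 AM–6:19 PM = 11 h 10 min
Fri: 5:33 AM–4:54 PM = 11 h 21 min
Sat: 7:32 AM–4:58 PM = 9 h 26 min
Total worked: 62 h 58 min = 3778 min.
Regular 40 h 0 min = 2400 min at $21.75/h; overtime 22 h 58 min = 1378 min at $43.50/h.
Pay = (2400 × $21.75 + 1378 × $43.50) ÷ 60 = $1869.05.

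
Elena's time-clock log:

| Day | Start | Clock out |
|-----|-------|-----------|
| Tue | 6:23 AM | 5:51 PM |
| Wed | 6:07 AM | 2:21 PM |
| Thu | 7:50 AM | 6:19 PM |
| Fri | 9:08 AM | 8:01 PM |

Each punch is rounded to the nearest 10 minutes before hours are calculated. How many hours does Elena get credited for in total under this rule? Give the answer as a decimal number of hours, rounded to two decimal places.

Tue: in 6:23 AM→6:20 AM, out 5:51 PM→5:50 PM; 11 h 30 min
Wed: in 6:07 AM→6:10 AM, out 2:21 PM→2:20 PM; 8 h 10 min
Thu: in 7:50 AM→7:50 AM, out 6:19 PM→6:20 PM; 10 h 30 min
Fri: in 9:08 AM→9:10 AM, out 8:01 PM→8:00 PM; 10 h 50 min
Total credited: 41 h 0 min.

41.00 hours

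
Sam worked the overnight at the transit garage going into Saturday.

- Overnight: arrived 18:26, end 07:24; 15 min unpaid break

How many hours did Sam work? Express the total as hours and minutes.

Overnight: 18:26 → midnight = 5 h 34 min; midnight → 07:24 = 7 h 24 min; span 12 h 58 min; less 15 min break → 12 h 43 min

12 h 43 min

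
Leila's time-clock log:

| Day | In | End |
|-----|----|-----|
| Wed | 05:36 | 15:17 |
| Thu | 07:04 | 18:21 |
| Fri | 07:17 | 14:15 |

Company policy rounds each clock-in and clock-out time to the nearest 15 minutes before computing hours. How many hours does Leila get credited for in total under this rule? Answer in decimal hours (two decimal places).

Wed: in 05:36→05:30, out 15:17→15:15; 9 h 45 min
Thu: in 07:04→07:00, out 18:21→18:15; 11 h 15 min
Fri: in 07:17→07:15, out 14:15→14:15; 7 h 0 min
Total credited: 28 h 0 min.

28.00 hours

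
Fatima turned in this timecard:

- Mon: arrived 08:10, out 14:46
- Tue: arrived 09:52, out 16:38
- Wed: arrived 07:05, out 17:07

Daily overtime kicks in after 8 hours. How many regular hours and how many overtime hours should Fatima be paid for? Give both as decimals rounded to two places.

Regular 21.37 hours, overtime 2.03 hours

Mon: 08:10–14:46 = 6 h 36 min
Tue: 09:52–16:38 = 6 h 46 min
Wed: 07:05–17:07 = 10 h 2 min
Mon reg 6 h 36 min / OT 0 h 0 min; Tue reg 6 h 46 min / OT 0 h 0 min; Wed reg 8 h 0 min / OT 2 h 2 min.
Totals: regular 21 h 22 min, overtime 2 h 2 min.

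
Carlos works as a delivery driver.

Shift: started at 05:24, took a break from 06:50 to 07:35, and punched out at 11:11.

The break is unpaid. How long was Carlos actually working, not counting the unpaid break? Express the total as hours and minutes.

5 h 2 min

Shift: 05:24–11:11 = 5 h 47 min; less 45 min break → 5 h 2 min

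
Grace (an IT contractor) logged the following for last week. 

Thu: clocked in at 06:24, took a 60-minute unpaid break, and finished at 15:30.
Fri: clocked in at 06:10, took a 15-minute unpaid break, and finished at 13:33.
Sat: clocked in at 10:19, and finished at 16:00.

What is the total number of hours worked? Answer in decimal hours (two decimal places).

Thu: 06:24–15:30 = 9 h 6 min; less 60 min break → 8 h 6 min
Fri: 06:10–13:33 = 7 h 23 min; less 15 min break → 7 h 8 min
Sat: 10:19–16:00 = 5 h 41 min
Total: 8 h 6 min + 7 h 8 min + 5 h 41 min = 20 h 55 min.

20.92 hours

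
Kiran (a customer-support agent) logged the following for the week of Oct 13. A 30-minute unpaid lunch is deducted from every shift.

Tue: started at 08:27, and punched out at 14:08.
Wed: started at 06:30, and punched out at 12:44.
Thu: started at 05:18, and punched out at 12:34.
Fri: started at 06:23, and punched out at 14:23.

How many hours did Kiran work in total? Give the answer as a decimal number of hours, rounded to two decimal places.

25.18 hours

Tue: 08:27–14:08 = 5 h 41 min; less 30 min break → 5 h 11 min
Wed: 06:30–12:44 = 6 h 14 min; less 30 min break → 5 h 44 min
Thu: 05:18–12:34 = 7 h 16 min; less 30 min break → 6 h 46 min
Fri: 06:23–14:23 = 8 h 0 min; less 30 min break → 7 h 30 min
Total: 5 h 11 min + 5 h 44 min + 6 h 46 min + 7 h 30 min = 25 h 11 min.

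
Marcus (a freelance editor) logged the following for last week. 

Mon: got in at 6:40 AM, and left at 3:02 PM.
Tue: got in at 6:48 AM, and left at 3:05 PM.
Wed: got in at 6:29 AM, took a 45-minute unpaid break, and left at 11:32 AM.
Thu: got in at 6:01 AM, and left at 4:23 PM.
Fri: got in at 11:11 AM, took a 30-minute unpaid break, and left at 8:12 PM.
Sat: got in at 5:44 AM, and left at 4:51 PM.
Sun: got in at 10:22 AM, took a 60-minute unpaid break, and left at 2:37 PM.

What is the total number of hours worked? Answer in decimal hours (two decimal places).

Mon: 6:40 AM–3:02 PM = 8 h 22 min
Tue: 6:48 AM–3:05 PM = 8 h 17 min
Wed: 6:29 AM–11:32 AM = 5 h 3 min; less 45 min break → 4 h 18 min
Thu: 6:01 AM–4:23 PM = 10 h 22 min
Fri: 11:11 AM–8:12 PM = 9 h 1 min; less 30 min break → 8 h 31 min
Sat: 5:44 AM–4:51 PM = 11 h 7 min
Sun: 10:22 AM–2:37 PM = 4 h 15 min; less 60 min break → 3 h 15 min
Total: 8 h 22 min + 8 h 17 min + 4 h 18 min + 10 h 22 min + 8 h 31 min + 11 h 7 min + 3 h 15 min = 54 h 12 min.

54.20 hours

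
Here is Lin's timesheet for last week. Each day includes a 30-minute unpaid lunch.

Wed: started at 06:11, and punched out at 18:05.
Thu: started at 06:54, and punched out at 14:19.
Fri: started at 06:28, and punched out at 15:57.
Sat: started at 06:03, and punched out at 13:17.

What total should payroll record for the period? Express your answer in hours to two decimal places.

Wed: 06:11–18:05 = 11 h 54 min; less 30 min break → 11 h 24 min
Thu: 06:54–14:19 = 7 h 25 min; less 30 min break → 6 h 55 min
Fri: 06:28–15:57 = 9 h 29 min; less 30 min break → 8 h 59 min
Sat: 06:03–13:17 = 7 h 14 min; less 30 min break → 6 h 44 min
Total: 11 h 24 min + 6 h 55 min + 8 h 59 min + 6 h 44 min = 34 h 2 min.

34.03 hours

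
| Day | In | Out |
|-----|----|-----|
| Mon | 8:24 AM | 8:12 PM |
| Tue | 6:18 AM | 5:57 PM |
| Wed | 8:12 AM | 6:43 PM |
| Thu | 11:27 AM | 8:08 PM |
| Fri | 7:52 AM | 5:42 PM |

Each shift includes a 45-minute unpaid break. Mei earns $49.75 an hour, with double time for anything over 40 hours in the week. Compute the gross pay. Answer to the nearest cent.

$2858.97

Mon: 8:24 AM–8:12 PM = 11 h 48 min; less 45 min break → 11 h 3 min
Tue: 6:18 AM–5:57 PM = 11 h 39 min; less 45 min break → 10 h 54 min
Wed: 8:12 AM–6:43 PM = 10 h 31 min; less 45 min break → 9 h 46 min
Thu: 11:27 AM–8:08 PM = 8 h 41 min; less 45 min break → 7 h 56 min
Fri: 7:52 AM–5:42 PM = 9 h 50 min; less 45 min break → 9 h 5 min
Total worked: 48 h 44 min = 2924 min.
Regular 40 h 0 min = 2400 min at $49.75/h; overtime 8 h 44 min = 524 min at $99.50/h.
Pay = (2400 × $49.75 + 524 × $99.50) ÷ 60 = $2858.97.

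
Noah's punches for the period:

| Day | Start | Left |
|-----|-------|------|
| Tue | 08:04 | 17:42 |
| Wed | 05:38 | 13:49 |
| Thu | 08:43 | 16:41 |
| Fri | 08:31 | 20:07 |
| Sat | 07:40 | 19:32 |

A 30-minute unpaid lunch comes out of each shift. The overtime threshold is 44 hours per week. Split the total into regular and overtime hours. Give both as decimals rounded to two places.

Tue: 08:04–17:42 = 9 h 38 min; less 30 min break → 9 h 8 min
Wed: 05:38–13:49 = 8 h 11 min; less 30 min break → 7 h 41 min
Thu: 08:43–16:41 = 7 h 58 min; less 30 min break → 7 h 28 min
Fri: 08:31–20:07 = 11 h 36 min; less 30 min break → 11 h 6 min
Sat: 07:40–19:32 = 11 h 52 min; less 30 min break → 11 h 22 min
Total worked: 46 h 45 min = 46.75 h.
Threshold 44 h → overtime 2 h 45 min, regular 44 h 0 min.

Regular 44.00 hours, overtime 2.75 hours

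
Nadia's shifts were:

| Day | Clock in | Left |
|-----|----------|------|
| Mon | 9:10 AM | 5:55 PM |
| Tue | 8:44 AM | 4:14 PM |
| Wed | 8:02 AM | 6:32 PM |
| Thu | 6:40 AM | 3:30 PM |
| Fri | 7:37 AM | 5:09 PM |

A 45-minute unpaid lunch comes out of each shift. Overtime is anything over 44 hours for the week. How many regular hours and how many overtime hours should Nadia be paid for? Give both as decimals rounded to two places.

Regular 41.37 hours, overtime 0.00 hours

Mon: 9:10 AM–5:55 PM = 8 h 45 min; less 45 min break → 8 h 0 min
Tue: 8:44 AM–4:14 PM = 7 h 30 min; less 45 min break → 6 h 45 min
Wed: 8:02 AM–6:32 PM = 10 h 30 min; less 45 min break → 9 h 45 min
Thu: 6:40 AM–3:30 PM = 8 h 50 min; less 45 min break → 8 h 5 min
Fri: 7:37 AM–5:09 PM = 9 h 32 min; less 45 min break → 8 h 47 min
Total worked: 41 h 22 min = 41.37 h.
Threshold 44 h → overtime 0 h 0 min, regular 41 h 22 min.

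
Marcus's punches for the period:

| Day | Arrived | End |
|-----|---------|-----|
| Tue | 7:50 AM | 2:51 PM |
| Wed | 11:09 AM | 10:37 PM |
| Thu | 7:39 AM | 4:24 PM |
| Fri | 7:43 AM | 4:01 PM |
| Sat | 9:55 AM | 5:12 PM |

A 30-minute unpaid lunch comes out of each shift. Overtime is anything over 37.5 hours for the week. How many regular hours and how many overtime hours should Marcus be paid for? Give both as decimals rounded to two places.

Regular 37.50 hours, overtime 2.82 hours

Tue: 7:50 AM–2:51 PM = 7 h 1 min; less 30 min break → 6 h 31 min
Wed: 11:09 AM–10:37 PM = 11 h 28 min; less 30 min break → 10 h 58 min
Thu: 7:39 AM–4:24 PM = 8 h 45 min; less 30 min break → 8 h 15 min
Fri: 7:43 AM–4:01 PM = 8 h 18 min; less 30 min break → 7 h 48 min
Sat: 9:55 AM–5:12 PM = 7 h 17 min; less 30 min break → 6 h 47 min
Total worked: 40 h 19 min = 40.32 h.
Threshold 37.5 h → overtime 2 h 49 min, regular 37 h 30 min.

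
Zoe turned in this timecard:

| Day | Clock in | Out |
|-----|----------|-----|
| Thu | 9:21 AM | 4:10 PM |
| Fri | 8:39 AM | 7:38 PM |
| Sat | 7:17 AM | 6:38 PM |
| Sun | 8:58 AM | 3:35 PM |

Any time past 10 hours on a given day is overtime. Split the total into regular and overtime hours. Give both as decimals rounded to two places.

Regular 33.43 hours, overtime 2.33 hours

Thu: 9:21 AM–4:10 PM = 6 h 49 min
Fri: 8:39 AM–7:38 PM = 10 h 59 min
Sat: 7:17 AM–6:38 PM = 11 h 21 min
Sun: 8:58 AM–3:35 PM = 6 h 37 min
Thu reg 6 h 49 min / OT 0 h 0 min; Fri reg 10 h 0 min / OT 0 h 59 min; Sat reg 10 h 0 min / OT 1 h 21 min; Sun reg 6 h 37 min / OT 0 h 0 min.
Totals: regular 33 h 26 min, overtime 2 h 20 min.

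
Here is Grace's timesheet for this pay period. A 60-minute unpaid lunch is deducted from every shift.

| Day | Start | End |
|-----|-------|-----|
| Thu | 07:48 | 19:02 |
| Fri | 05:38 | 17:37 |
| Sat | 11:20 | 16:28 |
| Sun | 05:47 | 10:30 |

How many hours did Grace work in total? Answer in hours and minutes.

29 h 4 min

Thu: 07:48–19:02 = 11 h 14 min; less 60 min break → 10 h 14 min
Fri: 05:38–17:37 = 11 h 59 min; less 60 min break → 10 h 59 min
Sat: 11:20–16:28 = 5 h 8 min; less 60 min break → 4 h 8 min
Sun: 05:47–10:30 = 4 h 43 min; less 60 min break → 3 h 43 min
Total: 10 h 14 min + 10 h 59 min + 4 h 8 min + 3 h 43 min = 29 h 4 min.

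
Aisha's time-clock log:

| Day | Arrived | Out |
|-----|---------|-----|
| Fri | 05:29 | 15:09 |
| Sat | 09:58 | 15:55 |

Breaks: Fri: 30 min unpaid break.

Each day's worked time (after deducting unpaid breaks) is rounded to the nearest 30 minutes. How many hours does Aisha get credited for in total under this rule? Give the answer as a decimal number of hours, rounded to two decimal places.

Fri: 05:29–15:09 = 9 h 40 min − 30 min = 9 h 10 min → rounds to 9 h 0 min
Sat: 09:58–15:55 = 5 h 57 min → rounds to 6 h 0 min
Total credited: 15 h 0 min.

15.00 hours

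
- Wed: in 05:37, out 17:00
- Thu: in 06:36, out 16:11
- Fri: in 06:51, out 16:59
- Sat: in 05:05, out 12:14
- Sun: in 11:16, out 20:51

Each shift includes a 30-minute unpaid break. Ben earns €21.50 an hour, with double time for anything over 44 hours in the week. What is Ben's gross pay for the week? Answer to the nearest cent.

€1003.33

Wed: 05:37–17:00 = 11 h 23 min; less 30 min break → 10 h 53 min
Thu: 06:36–16:11 = 9 h 35 min; less 30 min break → 9 h 5 min
Fri: 06:51–16:59 = 10 h 8 min; less 30 min break → 9 h 38 min
Sat: 05:05–12:14 = 7 h 9 min; less 30 min break → 6 h 39 min
Sun: 11:16–20:51 = 9 h 35 min; less 30 min break → 9 h 5 min
Total worked: 45 h 20 min = 2720 min.
Regular 44 h 0 min = 2640 min at €21.50/h; overtime 1 h 20 min = 80 min at €43.00/h.
Pay = (2640 × €21.50 + 80 × €43.00) ÷ 60 = €1003.33.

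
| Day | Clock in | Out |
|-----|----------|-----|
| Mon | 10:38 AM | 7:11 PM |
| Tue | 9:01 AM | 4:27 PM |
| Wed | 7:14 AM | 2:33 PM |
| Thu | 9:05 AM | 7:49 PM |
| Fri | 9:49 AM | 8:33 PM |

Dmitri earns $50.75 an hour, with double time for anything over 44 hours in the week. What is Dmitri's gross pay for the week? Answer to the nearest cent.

$2310.82

Mon: 10:38 AM–7:11 PM = 8 h 33 min
Tue: 9:01 AM–4:27 PM = 7 h 26 min
Wed: 7:14 AM–2:33 PM = 7 h 19 min
Thu: 9:05 AM–7:49 PM = 10 h 44 min
Fri: 9:49 AM–8:33 PM = 10 h 44 min
Total worked: 44 h 46 min = 2686 min.
Regular 44 h 0 min = 2640 min at $50.75/h; overtime 0 h 46 min = 46 min at $101.50/h.
Pay = (2640 × $50.75 + 46 × $101.50) ÷ 60 = $2310.82.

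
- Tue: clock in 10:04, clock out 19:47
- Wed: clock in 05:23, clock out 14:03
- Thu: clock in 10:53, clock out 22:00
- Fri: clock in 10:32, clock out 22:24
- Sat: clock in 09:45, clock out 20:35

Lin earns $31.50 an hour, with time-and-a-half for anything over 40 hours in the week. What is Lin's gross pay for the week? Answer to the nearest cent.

$1836.45

Tue: 10:04–19:47 = 9 h 43 min
Wed: 05:23–14:03 = 8 h 40 min
Thu: 10:53–22:00 = 11 h 7 min
Fri: 10:32–22:24 = 11 h 52 min
Sat: 09:45–20:35 = 10 h 50 min
Total worked: 52 h 12 min = 3132 min.
Regular 40 h 0 min = 2400 min at $31.50/h; overtime 12 h 12 min = 732 min at $47.25/h.
Pay = (2400 × $31.50 + 732 × $47.25) ÷ 60 = $1836.45.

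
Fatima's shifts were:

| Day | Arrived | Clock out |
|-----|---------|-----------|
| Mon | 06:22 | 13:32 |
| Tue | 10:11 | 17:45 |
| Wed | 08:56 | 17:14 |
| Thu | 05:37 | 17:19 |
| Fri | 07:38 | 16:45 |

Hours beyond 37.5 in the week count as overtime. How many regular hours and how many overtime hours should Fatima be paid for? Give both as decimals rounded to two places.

Mon: 06:22–13:32 = 7 h 10 min
Tue: 10:11–17:45 = 7 h 34 min
Wed: 08:56–17:14 = 8 h 18 min
Thu: 05:37–17:19 = 11 h 42 min
Fri: 07:38–16:45 = 9 h 7 min
Total worked: 43 h 51 min = 43.85 h.
Threshold 37.5 h → overtime 6 h 21 min, regular 37 h 30 min.

Regular 37.50 hours, overtime 6.35 hours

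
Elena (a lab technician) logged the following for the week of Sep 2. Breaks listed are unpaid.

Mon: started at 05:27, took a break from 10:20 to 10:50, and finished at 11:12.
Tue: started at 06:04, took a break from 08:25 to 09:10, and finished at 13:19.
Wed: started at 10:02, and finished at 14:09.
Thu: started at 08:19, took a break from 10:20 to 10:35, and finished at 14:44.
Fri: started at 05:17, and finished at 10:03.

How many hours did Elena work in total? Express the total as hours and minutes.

26 h 48 min

Mon: 05:27–11:12 = 5 h 45 min; less 30 min break → 5 h 15 min
Tue: 06:04–13:19 = 7 h 15 min; less 45 min break → 6 h 30 min
Wed: 10:02–14:09 = 4 h 7 min
Thu: 08:19–14:44 = 6 h 25 min; less 15 min break → 6 h 10 min
Fri: 05:17–10:03 = 4 h 46 min
Total: 5 h 15 min + 6 h 30 min + 4 h 7 min + 6 h 10 min + 4 h 46 min = 26 h 48 min.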